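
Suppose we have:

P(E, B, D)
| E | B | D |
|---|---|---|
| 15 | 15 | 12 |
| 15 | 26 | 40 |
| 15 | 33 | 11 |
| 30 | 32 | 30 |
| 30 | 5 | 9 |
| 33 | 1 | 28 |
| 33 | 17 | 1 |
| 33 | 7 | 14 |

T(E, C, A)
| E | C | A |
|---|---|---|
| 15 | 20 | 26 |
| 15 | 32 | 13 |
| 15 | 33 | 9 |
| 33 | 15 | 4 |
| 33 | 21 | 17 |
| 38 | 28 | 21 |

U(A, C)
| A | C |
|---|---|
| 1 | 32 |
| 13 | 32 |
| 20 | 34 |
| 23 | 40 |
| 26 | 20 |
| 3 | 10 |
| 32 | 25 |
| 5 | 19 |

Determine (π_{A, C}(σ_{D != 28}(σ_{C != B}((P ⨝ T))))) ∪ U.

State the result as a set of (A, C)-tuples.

{(1, 32), (13, 32), (17, 21), (20, 34), (23, 40), (26, 20), (3, 10), (32, 25), (4, 15), (5, 19), (9, 33)}

Joining P and T on E yields {(15, 15, 12, 20, 26), (15, 15, 12, 32, 13), (15, 15, 12, 33, 9), (15, 26, 40, 20, 26), (15, 26, 40, 32, 13), (15, 26, 40, 33, 9), (15, 33, 11, 20, 26), (15, 33, 11, 32, 13), (15, 33, 11, 33, 9), (33, 1, 28, 15, 4), (33, 1, 28, 21, 17), (33, 17, 1, 15, 4), (33, 17, 1, 21, 17), (33, 7, 14, 15, 4), (33, 7, 14, 21, 17)}.
Selection C != B: {(15, 15, 12, 20, 26), (15, 15, 12, 32, 13), (15, 15, 12, 33, 9), (15, 26, 40, 20, 26), (15, 26, 40, 32, 13), (15, 26, 40, 33, 9), (15, 33, 11, 20, 26), (15, 33, 11, 32, 13), (33, 1, 28, 15, 4), (33, 1, 28, 21, 17), (33, 17, 1, 15, 4), (33, 17, 1, 21, 17), (33, 7, 14, 15, 4), (33, 7, 14, 21, 17)}
Selection D != 28: {(15, 15, 12, 20, 26), (15, 15, 12, 32, 13), (15, 15, 12, 33, 9), (15, 26, 40, 20, 26), (15, 26, 40, 32, 13), (15, 26, 40, 33, 9), (15, 33, 11, 20, 26), (15, 33, 11, 32, 13), (33, 17, 1, 15, 4), (33, 17, 1, 21, 17), (33, 7, 14, 15, 4), (33, 7, 14, 21, 17)}
Keep only column(s) A, C (7 duplicate(s) eliminated): {(13, 32), (17, 21), (26, 20), (4, 15), (9, 33)}
Union: {(13, 32), (17, 21), (26, 20), (4, 15), (9, 33)} with {(1, 32), (13, 32), (20, 34), (23, 40), (26, 20), (3, 10), (32, 25), (5, 19)} → {(1, 32), (13, 32), (17, 21), (20, 34), (23, 40), (26, 20), (3, 10), (32, 25), (4, 15), (5, 19), (9, 33)}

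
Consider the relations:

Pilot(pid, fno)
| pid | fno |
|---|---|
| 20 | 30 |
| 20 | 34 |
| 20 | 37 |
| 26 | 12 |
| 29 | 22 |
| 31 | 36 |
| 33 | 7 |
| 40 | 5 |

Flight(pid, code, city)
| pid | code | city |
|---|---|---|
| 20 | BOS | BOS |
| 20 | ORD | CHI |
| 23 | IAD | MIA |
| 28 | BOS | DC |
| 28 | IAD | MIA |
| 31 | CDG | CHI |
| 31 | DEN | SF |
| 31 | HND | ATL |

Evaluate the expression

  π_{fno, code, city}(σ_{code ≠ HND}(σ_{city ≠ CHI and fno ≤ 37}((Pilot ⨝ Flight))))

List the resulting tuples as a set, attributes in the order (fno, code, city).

{(30, BOS, BOS), (34, BOS, BOS), (36, DEN, SF), (37, BOS, BOS)}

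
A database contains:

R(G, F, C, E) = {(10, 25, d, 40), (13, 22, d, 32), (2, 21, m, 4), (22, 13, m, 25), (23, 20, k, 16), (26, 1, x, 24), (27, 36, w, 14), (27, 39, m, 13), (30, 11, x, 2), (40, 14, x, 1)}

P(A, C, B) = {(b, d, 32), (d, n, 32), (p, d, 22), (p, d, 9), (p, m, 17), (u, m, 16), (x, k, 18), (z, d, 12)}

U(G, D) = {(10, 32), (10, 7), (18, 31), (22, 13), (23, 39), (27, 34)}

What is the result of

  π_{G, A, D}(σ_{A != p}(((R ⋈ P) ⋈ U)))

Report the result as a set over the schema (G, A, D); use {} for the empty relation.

{(10, b, 32), (10, b, 7), (10, z, 32), (10, z, 7), (22, u, 13), (23, x, 39), (27, u, 34)}

Joining R and P on C yields {(10, 25, d, 40, b, 32), (10, 25, d, 40, p, 22), (10, 25, d, 40, p, 9), (10, 25, d, 40, z, 12), (13, 22, d, 32, b, 32), (13, 22, d, 32, p, 22), (13, 22, d, 32, p, 9), (13, 22, d, 32, z, 12), (2, 21, m, 4, p, 17), (2, 21, m, 4, u, 16), (22, 13, m, 25, p, 17), (22, 13, m, 25, u, 16), (23, 20, k, 16, x, 18), (27, 39, m, 13, p, 17), (27, 39, m, 13, u, 16)}.
Joining (R ⋈ P) and U on G yields {(10, 25, d, 40, b, 32, 32), (10, 25, d, 40, b, 32, 7), (10, 25, d, 40, p, 22, 32), (10, 25, d, 40, p, 22, 7), (10, 25, d, 40, p, 9, 32), (10, 25, d, 40, p, 9, 7), (10, 25, d, 40, z, 12, 32), (10, 25, d, 40, z, 12, 7), (22, 13, m, 25, p, 17, 13), (22, 13, m, 25, u, 16, 13), (23, 20, k, 16, x, 18, 39), (27, 39, m, 13, p, 17, 34), (27, 39, m, 13, u, 16, 34)}.
Selection A != p: {(10, 25, d, 40, b, 32, 32), (10, 25, d, 40, b, 32, 7), (10, 25, d, 40, z, 12, 32), (10, 25, d, 40, z, 12, 7), (22, 13, m, 25, u, 16, 13), (23, 20, k, 16, x, 18, 39), (27, 39, m, 13, u, 16, 34)}
π_{G, A, D} gives {(10, b, 32), (10, b, 7), (10, z, 32), (10, z, 7), (22, u, 13), (23, x, 39), (27, u, 34)}.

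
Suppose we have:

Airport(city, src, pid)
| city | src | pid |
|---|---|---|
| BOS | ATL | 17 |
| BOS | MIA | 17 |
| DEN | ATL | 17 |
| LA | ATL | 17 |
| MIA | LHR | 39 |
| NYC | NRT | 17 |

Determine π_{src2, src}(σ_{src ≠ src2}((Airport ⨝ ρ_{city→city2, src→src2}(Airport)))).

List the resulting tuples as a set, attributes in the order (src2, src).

ρ[city→city2, src→src2]: schema becomes (city2, src2, pid); tuples unchanged.
Airport ⋈ ρ_{city→city2, src→src2}(Airport) (natural join on pid): {(BOS, ATL, 17, BOS, ATL), (BOS, ATL, 17, BOS, MIA), (BOS, ATL, 17, DEN, ATL), (BOS, ATL, 17, LA, ATL), (BOS, ATL, 17, NYC, NRT), (BOS, MIA, 17, BOS, ATL), (BOS, MIA, 17, BOS, MIA), (BOS, MIA, 17, DEN, ATL), (BOS, MIA, 17, LA, ATL), (BOS, MIA, 17, NYC, NRT), (DEN, ATL, 17, BOS, ATL), (DEN, ATL, 17, BOS, MIA), (DEN, ATL, 17, DEN, ATL), (DEN, ATL, 17, LA, ATL), (DEN, ATL, 17, NYC, NRT), (LA, ATL, 17, BOS, ATL), (LA, ATL, 17, BOS, MIA), (LA, ATL, 17, DEN, ATL), (LA, ATL, 17, LA, ATL), (LA, ATL, 17, NYC, NRT), (MIA, LHR, 39, MIA, LHR), (NYC, NRT, 17, BOS, ATL), (NYC, NRT, 17, BOS, MIA), (NYC, NRT, 17, DEN, ATL), (NYC, NRT, 17, LA, ATL), (NYC, NRT, 17, NYC, NRT)}
σ[src ≠ src2]: keep tuples satisfying src ≠ src2 → {(BOS, ATL, 17, BOS, MIA), (BOS, ATL, 17, NYC, NRT), (BOS, MIA, 17, BOS, ATL), (BOS, MIA, 17, DEN, ATL), (BOS, MIA, 17, LA, ATL), (BOS, MIA, 17, NYC, NRT), (DEN, ATL, 17, BOS, MIA), (DEN, ATL, 17, NYC, NRT), (LA, ATL, 17, BOS, MIA), (LA, ATL, 17, NYC, NRT), (NYC, NRT, 17, BOS, ATL), (NYC, NRT, 17, BOS, MIA), (NYC, NRT, 17, DEN, ATL), (NYC, NRT, 17, LA, ATL)}
π[src2, src]: project onto (src2, src) (8 duplicate(s) eliminated) → {(ATL, MIA), (ATL, NRT), (MIA, ATL), (MIA, NRT), (NRT, ATL), (NRT, MIA)}

{(ATL, MIA), (ATL, NRT), (MIA, ATL), (MIA, NRT), (NRT, ATL), (NRT, MIA)}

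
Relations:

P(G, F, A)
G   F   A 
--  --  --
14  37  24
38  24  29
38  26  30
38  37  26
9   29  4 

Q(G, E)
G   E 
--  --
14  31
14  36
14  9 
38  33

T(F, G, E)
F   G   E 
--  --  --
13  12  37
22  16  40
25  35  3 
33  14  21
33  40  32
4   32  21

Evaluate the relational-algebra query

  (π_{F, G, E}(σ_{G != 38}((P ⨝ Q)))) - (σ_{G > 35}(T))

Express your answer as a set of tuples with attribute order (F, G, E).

{(37, 14, 31), (37, 14, 36), (37, 14, 9)}

P ⋈ Q (natural join on G): {(14, 37, 24, 31), (14, 37, 24, 36), (14, 37, 24, 9), (38, 24, 29, 33), (38, 26, 30, 33), (38, 37, 26, 33)}
Filtering on G != 38 leaves {(14, 37, 24, 31), (14, 37, 24, 36), (14, 37, 24, 9)}.
π[F, G, E]: project onto (F, G, E) → {(37, 14, 31), (37, 14, 36), (37, 14, 9)}
Filtering on G > 35 leaves {(33, 40, 32)}.
Set difference of the two operands is {(37, 14, 31), (37, 14, 36), (37, 14, 9)}.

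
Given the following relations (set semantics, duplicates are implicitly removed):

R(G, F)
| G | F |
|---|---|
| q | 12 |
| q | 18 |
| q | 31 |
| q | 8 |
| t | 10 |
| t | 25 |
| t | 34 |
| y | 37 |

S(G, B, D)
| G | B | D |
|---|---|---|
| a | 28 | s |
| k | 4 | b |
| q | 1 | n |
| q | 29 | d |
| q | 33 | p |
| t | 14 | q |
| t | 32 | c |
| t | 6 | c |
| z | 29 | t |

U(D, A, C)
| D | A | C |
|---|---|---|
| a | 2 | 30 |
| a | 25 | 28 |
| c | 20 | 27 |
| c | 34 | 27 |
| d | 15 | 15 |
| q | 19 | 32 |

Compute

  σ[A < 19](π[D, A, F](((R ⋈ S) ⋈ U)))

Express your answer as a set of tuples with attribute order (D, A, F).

{(d, 15, 12), (d, 15, 18), (d, 15, 31), (d, 15, 8)}

Natural join on G: {(q, 12, 1, n), (q, 12, 29, d), (q, 12, 33, p), (q, 18, 1, n), (q, 18, 29, d), (q, 18, 33, p), (q, 31, 1, n), (q, 31, 29, d), (q, 31, 33, p), (q, 8, 1, n), (q, 8, 29, d), (q, 8, 33, p), (t, 10, 14, q), (t, 10, 32, c), (t, 10, 6, c), (t, 25, 14, q), (t, 25, 32, c), (t, 25, 6, c), (t, 34, 14, q), (t, 34, 32, c), (t, 34, 6, c)}
Natural join on D: {(q, 12, 29, d, 15, 15), (q, 18, 29, d, 15, 15), (q, 31, 29, d, 15, 15), (q, 8, 29, d, 15, 15), (t, 10, 14, q, 19, 32), (t, 10, 32, c, 20, 27), (t, 10, 32, c, 34, 27), (t, 10, 6, c, 20, 27), (t, 10, 6, c, 34, 27), (t, 25, 14, q, 19, 32), (t, 25, 32, c, 20, 27), (t, 25, 32, c, 34, 27), (t, 25, 6, c, 20, 27), (t, 25, 6, c, 34, 27), (t, 34, 14, q, 19, 32), (t, 34, 32, c, 20, 27), (t, 34, 32, c, 34, 27), (t, 34, 6, c, 20, 27), (t, 34, 6, c, 34, 27)}
Keep only column(s) D, A, F (6 duplicate(s) eliminated): {(c, 20, 10), (c, 20, 25), (c, 20, 34), (c, 34, 10), (c, 34, 25), (c, 34, 34), (d, 15, 12), (d, 15, 18), (d, 15, 31), (d, 15, 8), (q, 19, 10), (q, 19, 25), (q, 19, 34)}
Filtering on A < 19 leaves {(d, 15, 12), (d, 15, 18), (d, 15, 31), (d, 15, 8)}.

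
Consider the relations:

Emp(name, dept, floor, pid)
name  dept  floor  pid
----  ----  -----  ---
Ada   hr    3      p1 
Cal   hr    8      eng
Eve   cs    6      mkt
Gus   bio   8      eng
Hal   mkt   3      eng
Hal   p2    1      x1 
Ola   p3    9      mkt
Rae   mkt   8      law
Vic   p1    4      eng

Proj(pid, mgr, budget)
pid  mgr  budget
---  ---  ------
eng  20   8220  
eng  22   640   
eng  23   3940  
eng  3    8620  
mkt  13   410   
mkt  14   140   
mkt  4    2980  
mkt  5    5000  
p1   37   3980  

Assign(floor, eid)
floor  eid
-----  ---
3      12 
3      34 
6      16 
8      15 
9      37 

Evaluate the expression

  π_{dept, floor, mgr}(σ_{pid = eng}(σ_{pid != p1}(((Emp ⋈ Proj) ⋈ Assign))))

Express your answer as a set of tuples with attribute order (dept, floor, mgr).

{(bio, 8, 20), (bio, 8, 22), (bio, 8, 23), (bio, 8, 3), (hr, 8, 20), (hr, 8, 22), (hr, 8, 23), (hr, 8, 3), (mkt, 3, 20), (mkt, 3, 22), (mkt, 3, 23), (mkt, 3, 3)}

Joining Emp and Proj on pid yields {(Ada, hr, 3, p1, 37, 3980), (Cal, hr, 8, eng, 20, 8220), (Cal, hr, 8, eng, 22, 640), (Cal, hr, 8, eng, 23, 3940), (Cal, hr, 8, eng, 3, 8620), (Eve, cs, 6, mkt, 13, 410), (Eve, cs, 6, mkt, 14, 140), (Eve, cs, 6, mkt, 4, 2980), (Eve, cs, 6, mkt, 5, 5000), (Gus, bio, 8, eng, 20, 8220), (Gus, bio, 8, eng, 22, 640), (Gus, bio, 8, eng, 23, 3940), (Gus, bio, 8, eng, 3, 8620), (Hal, mkt, 3, eng, 20, 8220), (Hal, mkt, 3, eng, 22, 640), (Hal, mkt, 3, eng, 23, 3940), (Hal, mkt, 3, eng, 3, 8620), (Ola, p3, 9, mkt, 13, 410), (Ola, p3, 9, mkt, 14, 140), (Ola, p3, 9, mkt, 4, 2980), (Ola, p3, 9, mkt, 5, 5000), (Vic, p1, 4, eng, 20, 8220), (Vic, p1, 4, eng, 22, 640), (Vic, p1, 4, eng, 23, 3940), (Vic, p1, 4, eng, 3, 8620)}.
Joining (Emp ⋈ Proj) and Assign on floor yields {(Ada, hr, 3, p1, 37, 3980, 12), (Ada, hr, 3, p1, 37, 3980, 34), (Cal, hr, 8, eng, 20, 8220, 15), (Cal, hr, 8, eng, 22, 640, 15), (Cal, hr, 8, eng, 23, 3940, 15), (Cal, hr, 8, eng, 3, 8620, 15), (Eve, cs, 6, mkt, 13, 410, 16), (Eve, cs, 6, mkt, 14, 140, 16), (Eve, cs, 6, mkt, 4, 2980, 16), (Eve, cs, 6, mkt, 5, 5000, 16), (Gus, bio, 8, eng, 20, 8220, 15), (Gus, bio, 8, eng, 22, 640, 15), (Gus, bio, 8, eng, 23, 3940, 15), (Gus, bio, 8, eng, 3, 8620, 15), (Hal, mkt, 3, eng, 20, 8220, 12), (Hal, mkt, 3, eng, 20, 8220, 34), (Hal, mkt, 3, eng, 22, 640, 12), (Hal, mkt, 3, eng, 22, 640, 34), (Hal, mkt, 3, eng, 23, 3940, 12), (Hal, mkt, 3, eng, 23, 3940, 34), (Hal, mkt, 3, eng, 3, 8620, 12), (Hal, mkt, 3, eng, 3, 8620, 34), (Ola, p3, 9, mkt, 13, 410, 37), (Ola, p3, 9, mkt, 14, 140, 37), (Ola, p3, 9, mkt, 4, 2980, 37), (Ola, p3, 9, mkt, 5, 5000, 37)}.
Selection pid != p1: {(Cal, hr, 8, eng, 20, 8220, 15), (Cal, hr, 8, eng, 22, 640, 15), (Cal, hr, 8, eng, 23, 3940, 15), (Cal, hr, 8, eng, 3, 8620, 15), (Eve, cs, 6, mkt, 13, 410, 16), (Eve, cs, 6, mkt, 14, 140, 16), (Eve, cs, 6, mkt, 4, 2980, 16), (Eve, cs, 6, mkt, 5, 5000, 16), (Gus, bio, 8, eng, 20, 8220, 15), (Gus, bio, 8, eng, 22, 640, 15), (Gus, bio, 8, eng, 23, 3940, 15), (Gus, bio, 8, eng, 3, 8620, 15), (Hal, mkt, 3, eng, 20, 8220, 12), (Hal, mkt, 3, eng, 20, 8220, 34), (Hal, mkt, 3, eng, 22, 640, 12), (Hal, mkt, 3, eng, 22, 640, 34), (Hal, mkt, 3, eng, 23, 3940, 12), (Hal, mkt, 3, eng, 23, 3940, 34), (Hal, mkt, 3, eng, 3, 8620, 12), (Hal, mkt, 3, eng, 3, 8620, 34), (Ola, p3, 9, mkt, 13, 410, 37), (Ola, p3, 9, mkt, 14, 140, 37), (Ola, p3, 9, mkt, 4, 2980, 37), (Ola, p3, 9, mkt, 5, 5000, 37)}
Selection pid = eng: {(Cal, hr, 8, eng, 20, 8220, 15), (Cal, hr, 8, eng, 22, 640, 15), (Cal, hr, 8, eng, 23, 3940, 15), (Cal, hr, 8, eng, 3, 8620, 15), (Gus, bio, 8, eng, 20, 8220, 15), (Gus, bio, 8, eng, 22, 640, 15), (Gus, bio, 8, eng, 23, 3940, 15), (Gus, bio, 8, eng, 3, 8620, 15), (Hal, mkt, 3, eng, 20, 8220, 12), (Hal, mkt, 3, eng, 20, 8220, 34), (Hal, mkt, 3, eng, 22, 640, 12), (Hal, mkt, 3, eng, 22, 640, 34), (Hal, mkt, 3, eng, 23, 3940, 12), (Hal, mkt, 3, eng, 23, 3940, 34), (Hal, mkt, 3, eng, 3, 8620, 12), (Hal, mkt, 3, eng, 3, 8620, 34)}
π_{dept, floor, mgr} gives {(bio, 8, 20), (bio, 8, 22), (bio, 8, 23), (bio, 8, 3), (hr, 8, 20), (hr, 8, 22), (hr, 8, 23), (hr, 8, 3), (mkt, 3, 20), (mkt, 3, 22), (mkt, 3, 23), (mkt, 3, 3)} (4 duplicate(s) eliminated).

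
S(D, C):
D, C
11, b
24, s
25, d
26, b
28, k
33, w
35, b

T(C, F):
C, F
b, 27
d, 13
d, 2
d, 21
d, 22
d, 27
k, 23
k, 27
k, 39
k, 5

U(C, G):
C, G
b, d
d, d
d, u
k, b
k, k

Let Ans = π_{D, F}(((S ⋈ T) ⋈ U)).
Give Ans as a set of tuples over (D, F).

{(11, 27), (25, 13), (25, 2), (25, 21), (25, 22), (25, 27), (26, 27), (28, 23), (28, 27), (28, 39), (28, 5), (35, 27)}

S ⋈ T (natural join on C): {(11, b, 27), (25, d, 13), (25, d, 2), (25, d, 21), (25, d, 22), (25, d, 27), (26, b, 27), (28, k, 23), (28, k, 27), (28, k, 39), (28, k, 5), (35, b, 27)}
(S ⋈ T) ⋈ U (natural join on C): {(11, b, 27, d), (25, d, 13, d), (25, d, 13, u), (25, d, 2, d), (25, d, 2, u), (25, d, 21, d), (25, d, 21, u), (25, d, 22, d), (25, d, 22, u), (25, d, 27, d), (25, d, 27, u), (26, b, 27, d), (28, k, 23, b), (28, k, 23, k), (28, k, 27, b), (28, k, 27, k), (28, k, 39, b), (28, k, 39, k), (28, k, 5, b), (28, k, 5, k), (35, b, 27, d)}
Projecting to D, F (9 duplicate(s) eliminated): {(11, 27), (25, 13), (25, 2), (25, 21), (25, 22), (25, 27), (26, 27), (28, 23), (28, 27), (28, 39), (28, 5), (35, 27)}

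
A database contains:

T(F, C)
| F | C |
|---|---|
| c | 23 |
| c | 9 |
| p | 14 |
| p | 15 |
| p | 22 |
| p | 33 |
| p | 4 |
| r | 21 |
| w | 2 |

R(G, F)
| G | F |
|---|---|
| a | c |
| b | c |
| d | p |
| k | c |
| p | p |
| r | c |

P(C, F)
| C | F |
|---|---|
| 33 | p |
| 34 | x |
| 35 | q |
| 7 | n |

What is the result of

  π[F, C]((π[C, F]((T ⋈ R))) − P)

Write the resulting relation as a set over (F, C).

{(c, 23), (c, 9), (p, 14), (p, 15), (p, 22), (p, 4)}

T ⋈ R (natural join on F): {(c, 23, a), (c, 23, b), (c, 23, k), (c, 23, r), (c, 9, a), (c, 9, b), (c, 9, k), (c, 9, r), (p, 14, d), (p, 14, p), (p, 15, d), (p, 15, p), (p, 22, d), (p, 22, p), (p, 33, d), (p, 33, p), (p, 4, d), (p, 4, p)}
π[C, F]: project onto (C, F) (11 duplicate(s) eliminated) → {(14, p), (15, p), (22, p), (23, c), (33, p), (4, p), (9, c)}
Set difference of the two operands is {(14, p), (15, p), (22, p), (23, c), (4, p), (9, c)}.
π[F, C]: project onto (F, C) → {(c, 23), (c, 9), (p, 14), (p, 15), (p, 22), (p, 4)}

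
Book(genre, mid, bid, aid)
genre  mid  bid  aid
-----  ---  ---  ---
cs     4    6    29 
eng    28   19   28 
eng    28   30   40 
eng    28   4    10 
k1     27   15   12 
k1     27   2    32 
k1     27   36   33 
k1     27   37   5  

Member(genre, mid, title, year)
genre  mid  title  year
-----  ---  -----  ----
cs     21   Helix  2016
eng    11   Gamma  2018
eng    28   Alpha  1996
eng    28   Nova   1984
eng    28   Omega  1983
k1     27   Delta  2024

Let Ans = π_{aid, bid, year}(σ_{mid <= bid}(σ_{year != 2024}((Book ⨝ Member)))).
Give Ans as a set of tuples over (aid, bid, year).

{(40, 30, 1983), (40, 30, 1984), (40, 30, 1996)}

Book ⋈ Member (natural join on genre, mid): {(eng, 28, 19, 28, Alpha, 1996), (eng, 28, 19, 28, Nova, 1984), (eng, 28, 19, 28, Omega, 1983), (eng, 28, 30, 40, Alpha, 1996), (eng, 28, 30, 40, Nova, 1984), (eng, 28, 30, 40, Omega, 1983), (eng, 28, 4, 10, Alpha, 1996), (eng, 28, 4, 10, Nova, 1984), (eng, 28, 4, 10, Omega, 1983), (k1, 27, 15, 12, Delta, 2024), (k1, 27, 2, 32, Delta, 2024), (k1, 27, 36, 33, Delta, 2024), (k1, 27, 37, 5, Delta, 2024)}
Selection year != 2024: {(eng, 28, 19, 28, Alpha, 1996), (eng, 28, 19, 28, Nova, 1984), (eng, 28, 19, 28, Omega, 1983), (eng, 28, 30, 40, Alpha, 1996), (eng, 28, 30, 40, Nova, 1984), (eng, 28, 30, 40, Omega, 1983), (eng, 28, 4, 10, Alpha, 1996), (eng, 28, 4, 10, Nova, 1984), (eng, 28, 4, 10, Omega, 1983)}
Selection mid <= bid: {(eng, 28, 30, 40, Alpha, 1996), (eng, 28, 30, 40, Nova, 1984), (eng, 28, 30, 40, Omega, 1983)}
Keep only column(s) aid, bid, year: {(40, 30, 1983), (40, 30, 1984), (40, 30, 1996)}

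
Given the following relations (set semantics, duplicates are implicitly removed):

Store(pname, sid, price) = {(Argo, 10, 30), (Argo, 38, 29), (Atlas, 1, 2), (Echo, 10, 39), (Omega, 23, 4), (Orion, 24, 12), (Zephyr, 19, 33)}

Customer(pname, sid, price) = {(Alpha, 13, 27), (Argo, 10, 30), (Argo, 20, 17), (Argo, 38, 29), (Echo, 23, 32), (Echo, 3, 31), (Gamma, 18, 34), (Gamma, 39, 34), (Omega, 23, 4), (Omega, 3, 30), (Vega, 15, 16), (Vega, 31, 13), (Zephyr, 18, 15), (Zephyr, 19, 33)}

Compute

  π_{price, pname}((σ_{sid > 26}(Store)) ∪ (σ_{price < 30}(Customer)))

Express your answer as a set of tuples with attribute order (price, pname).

{(13, Vega), (15, Zephyr), (16, Vega), (17, Argo), (27, Alpha), (29, Argo), (4, Omega)}

σ[sid > 26]: keep tuples satisfying sid > 26 → {(Argo, 38, 29)}
σ[price < 30]: keep tuples satisfying price < 30 → {(Alpha, 13, 27), (Argo, 20, 17), (Argo, 38, 29), (Omega, 23, 4), (Vega, 15, 16), (Vega, 31, 13), (Zephyr, 18, 15)}
Set union of the two operands is {(Alpha, 13, 27), (Argo, 20, 17), (Argo, 38, 29), (Omega, 23, 4), (Vega, 15, 16), (Vega, 31, 13), (Zephyr, 18, 15)}.
Keep only column(s) price, pname: {(13, Vega), (15, Zephyr), (16, Vega), (17, Argo), (27, Alpha), (29, Argo), (4, Omega)}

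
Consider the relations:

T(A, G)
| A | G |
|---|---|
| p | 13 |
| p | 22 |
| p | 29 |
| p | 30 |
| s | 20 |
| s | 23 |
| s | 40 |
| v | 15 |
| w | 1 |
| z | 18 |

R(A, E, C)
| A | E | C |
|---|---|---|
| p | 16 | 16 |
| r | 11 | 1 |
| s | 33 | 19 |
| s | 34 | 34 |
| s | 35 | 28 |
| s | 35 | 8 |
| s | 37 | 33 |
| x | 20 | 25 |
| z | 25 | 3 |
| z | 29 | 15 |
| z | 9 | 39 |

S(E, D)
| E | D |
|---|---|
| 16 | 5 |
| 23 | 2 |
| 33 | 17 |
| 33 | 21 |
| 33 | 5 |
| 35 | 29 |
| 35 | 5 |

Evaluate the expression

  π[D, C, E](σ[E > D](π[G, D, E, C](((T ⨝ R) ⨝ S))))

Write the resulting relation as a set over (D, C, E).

Natural join on A: {(p, 13, 16, 16), (p, 22, 16, 16), (p, 29, 16, 16), (p, 30, 16, 16), (s, 20, 33, 19), (s, 20, 34, 34), (s, 20, 35, 28), (s, 20, 35, 8), (s, 20, 37, 33), (s, 23, 33, 19), (s, 23, 34, 34), (s, 23, 35, 28), (s, 23, 35, 8), (s, 23, 37, 33), (s, 40, 33, 19), (s, 40, 34, 34), (s, 40, 35, 28), (s, 40, 35, 8), (s, 40, 37, 33), (z, 18, 25, 3), (z, 18, 29, 15), (z, 18, 9, 39)}
Natural join on E: {(p, 13, 16, 16, 5), (p, 22, 16, 16, 5), (p, 29, 16, 16, 5), (p, 30, 16, 16, 5), (s, 20, 33, 19, 17), (s, 20, 33, 19, 21), (s, 20, 33, 19, 5), (s, 20, 35, 28, 29), (s, 20, 35, 28, 5), (s, 20, 35, 8, 29), (s, 20, 35, 8, 5), (s, 23, 33, 19, 17), (s, 23, 33, 19, 21), (s, 23, 33, 19, 5), (s, 23, 35, 28, 29), (s, 23, 35, 28, 5), (s, 23, 35, 8, 29), (s, 23, 35, 8, 5), (s, 40, 33, 19, 17), (s, 40, 33, 19, 21), (s, 40, 33, 19, 5), (s, 40, 35, 28, 29), (s, 40, 35, 28, 5), (s, 40, 35, 8, 29), (s, 40, 35, 8, 5)}
π_{G, D, E, C} gives {(13, 5, 16, 16), (20, 17, 33, 19), (20, 21, 33, 19), (20, 29, 35, 28), (20, 29, 35, 8), (20, 5, 33, 19), (20, 5, 35, 28), (20, 5, 35, 8), (22, 5, 16, 16), (23, 17, 33, 19), (23, 21, 33, 19), (23, 29, 35, 28), (23, 29, 35, 8), (23, 5, 33, 19), (23, 5, 35, 28), (23, 5, 35, 8), (29, 5, 16, 16), (30, 5, 16, 16), (40, 17, 33, 19), (40, 21, 33, 19), (40, 29, 35, 28), (40, 29, 35, 8), (40, 5, 33, 19), (40, 5, 35, 28), (40, 5, 35, 8)}.
σ[E > D]: keep tuples satisfying E > D → {(13, 5, 16, 16), (20, 17, 33, 19), (20, 21, 33, 19), (20, 29, 35, 28), (20, 29, 35, 8), (20, 5, 33, 19), (20, 5, 35, 28), (20, 5, 35, 8), (22, 5, 16, 16), (23, 17, 33, 19), (23, 21, 33, 19), (23, 29, 35, 28), (23, 29, 35, 8), (23, 5, 33, 19), (23, 5, 35, 28), (23, 5, 35, 8), (29, 5, 16, 16), (30, 5, 16, 16), (40, 17, 33, 19), (40, 21, 33, 19), (40, 29, 35, 28), (40, 29, 35, 8), (40, 5, 33, 19), (40, 5, 35, 28), (40, 5, 35, 8)}
π_{D, C, E} gives {(17, 19, 33), (21, 19, 33), (29, 28, 35), (29, 8, 35), (5, 16, 16), (5, 19, 33), (5, 28, 35), (5, 8, 35)} (17 duplicate(s) eliminated).

{(17, 19, 33), (21, 19, 33), (29, 28, 35), (29, 8, 35), (5, 16, 16), (5, 19, 33), (5, 28, 35), (5, 8, 35)}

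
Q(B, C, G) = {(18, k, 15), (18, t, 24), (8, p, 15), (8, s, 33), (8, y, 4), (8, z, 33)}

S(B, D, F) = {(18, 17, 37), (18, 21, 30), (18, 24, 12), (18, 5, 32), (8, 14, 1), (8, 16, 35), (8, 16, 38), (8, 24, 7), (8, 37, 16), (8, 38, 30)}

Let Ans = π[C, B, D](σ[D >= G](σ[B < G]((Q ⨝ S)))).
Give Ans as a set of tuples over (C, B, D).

Joining Q and S on B yields {(18, k, 15, 17, 37), (18, k, 15, 21, 30), (18, k, 15, 24, 12), (18, k, 15, 5, 32), (18, t, 24, 17, 37), (18, t, 24, 21, 30), (18, t, 24, 24, 12), (18, t, 24, 5, 32), (8, p, 15, 14, 1), (8, p, 15, 16, 35), (8, p, 15, 16, 38), (8, p, 15, 24, 7), (8, p, 15, 37, 16), (8, p, 15, 38, 30), (8, s, 33, 14, 1), (8, s, 33, 16, 35), (8, s, 33, 16, 38), (8, s, 33, 24, 7), (8, s, 33, 37, 16), (8, s, 33, 38, 30), (8, y, 4, 14, 1), (8, y, 4, 16, 35), (8, y, 4, 16, 38), (8, y, 4, 24, 7), (8, y, 4, 37, 16), (8, y, 4, 38, 30), (8, z, 33, 14, 1), (8, z, 33, 16, 35), (8, z, 33, 16, 38), (8, z, 33, 24, 7), (8, z, 33, 37, 16), (8, z, 33, 38, 30)}.
Apply σ_{B < G}; surviving tuples: {(18, t, 24, 17, 37), (18, t, 24, 21, 30), (18, t, 24, 24, 12), (18, t, 24, 5, 32), (8, p, 15, 14, 1), (8, p, 15, 16, 35), (8, p, 15, 16, 38), (8, p, 15, 24, 7), (8, p, 15, 37, 16), (8, p, 15, 38, 30), (8, s, 33, 14, 1), (8, s, 33, 16, 35), (8, s, 33, 16, 38), (8, s, 33, 24, 7), (8, s, 33, 37, 16), (8, s, 33, 38, 30), (8, z, 33, 14, 1), (8, z, 33, 16, 35), (8, z, 33, 16, 38), (8, z, 33, 24, 7), (8, z, 33, 37, 16), (8, z, 33, 38, 30)}
Apply σ_{D >= G}; surviving tuples: {(18, t, 24, 24, 12), (8, p, 15, 16, 35), (8, p, 15, 16, 38), (8, p, 15, 24, 7), (8, p, 15, 37, 16), (8, p, 15, 38, 30), (8, s, 33, 37, 16), (8, s, 33, 38, 30), (8, z, 33, 37, 16), (8, z, 33, 38, 30)}
π[C, B, D]: project onto (C, B, D) (1 duplicate(s) eliminated) → {(p, 8, 16), (p, 8, 24), (p, 8, 37), (p, 8, 38), (s, 8, 37), (s, 8, 38), (t, 18, 24), (z, 8, 37), (z, 8, 38)}

{(p, 8, 16), (p, 8, 24), (p, 8, 37), (p, 8, 38), (s, 8, 37), (s, 8, 38), (t, 18, 24), (z, 8, 37), (z, 8, 38)}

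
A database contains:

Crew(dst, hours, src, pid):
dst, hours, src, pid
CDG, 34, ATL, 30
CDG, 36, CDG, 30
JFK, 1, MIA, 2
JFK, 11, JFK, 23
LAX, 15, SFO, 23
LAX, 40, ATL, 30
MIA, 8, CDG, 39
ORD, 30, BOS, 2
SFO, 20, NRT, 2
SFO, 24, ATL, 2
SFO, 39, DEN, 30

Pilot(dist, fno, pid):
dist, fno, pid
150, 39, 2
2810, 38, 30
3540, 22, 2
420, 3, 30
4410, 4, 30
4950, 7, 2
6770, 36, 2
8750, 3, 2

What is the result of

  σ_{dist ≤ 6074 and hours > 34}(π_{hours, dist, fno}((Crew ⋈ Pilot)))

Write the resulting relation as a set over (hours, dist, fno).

Joining Crew and Pilot on pid yields {(CDG, 34, ATL, 30, 2810, 38), (CDG, 34, ATL, 30, 420, 3), (CDG, 34, ATL, 30, 4410, 4), (CDG, 36, CDG, 30, 2810, 38), (CDG, 36, CDG, 30, 420, 3), (CDG, 36, CDG, 30, 4410, 4), (JFK, 1, MIA, 2, 150, 39), (JFK, 1, MIA, 2, 3540, 22), (JFK, 1, MIA, 2, 4950, 7), (JFK, 1, MIA, 2, 6770, 36), (JFK, 1, MIA, 2, 8750, 3), (LAX, 40, ATL, 30, 2810, 38), (LAX, 40, ATL, 30, 420, 3), (LAX, 40, ATL, 30, 4410, 4), (ORD, 30, BOS, 2, 150, 39), (ORD, 30, BOS, 2, 3540, 22), (ORD, 30, BOS, 2, 4950, 7), (ORD, 30, BOS, 2, 6770, 36), (ORD, 30, BOS, 2, 8750, 3), (SFO, 20, NRT, 2, 150, 39), (SFO, 20, NRT, 2, 3540, 22), (SFO, 20, NRT, 2, 4950, 7), (SFO, 20, NRT, 2, 6770, 36), (SFO, 20, NRT, 2, 8750, 3), (SFO, 24, ATL, 2, 150, 39), (SFO, 24, ATL, 2, 3540, 22), (SFO, 24, ATL, 2, 4950, 7), (SFO, 24, ATL, 2, 6770, 36), (SFO, 24, ATL, 2, 8750, 3), (SFO, 39, DEN, 30, 2810, 38), (SFO, 39, DEN, 30, 420, 3), (SFO, 39, DEN, 30, 4410, 4)}.
π_{hours, dist, fno} gives {(1, 150, 39), (1, 3540, 22), (1, 4950, 7), (1, 6770, 36), (1, 8750, 3), (20, 150, 39), (20, 3540, 22), (20, 4950, 7), (20, 6770, 36), (20, 8750, 3), (24, 150, 39), (24, 3540, 22), (24, 4950, 7), (24, 6770, 36), (24, 8750, 3), (30, 150, 39), (30, 3540, 22), (30, 4950, 7), (30, 6770, 36), (30, 8750, 3), (34, 2810, 38), (34, 420, 3), (34, 4410, 4), (36, 2810, 38), (36, 420, 3), (36, 4410, 4), (39, 2810, 38), (39, 420, 3), (39, 4410, 4), (40, 2810, 38), (40, 420, 3), (40, 4410, 4)}.
Selection dist ≤ 6074 and hours > 34: {(36, 2810, 38), (36, 420, 3), (36, 4410, 4), (39, 2810, 38), (39, 420, 3), (39, 4410, 4), (40, 2810, 38), (40, 420, 3), (40, 4410, 4)}

{(36, 2810, 38), (36, 420, 3), (36, 4410, 4), (39, 2810, 38), (39, 420, 3), (39, 4410, 4), (40, 2810, 38), (40, 420, 3), (40, 4410, 4)}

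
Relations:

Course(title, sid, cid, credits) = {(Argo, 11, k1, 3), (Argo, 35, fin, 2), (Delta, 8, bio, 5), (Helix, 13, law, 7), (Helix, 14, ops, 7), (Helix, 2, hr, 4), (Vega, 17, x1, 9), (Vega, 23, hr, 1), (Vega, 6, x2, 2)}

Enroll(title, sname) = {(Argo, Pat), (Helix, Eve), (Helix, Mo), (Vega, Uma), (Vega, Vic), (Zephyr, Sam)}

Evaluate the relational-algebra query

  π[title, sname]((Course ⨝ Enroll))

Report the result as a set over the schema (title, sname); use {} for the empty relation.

{(Argo, Pat), (Helix, Eve), (Helix, Mo), (Vega, Uma), (Vega, Vic)}

Course ⋈ Enroll (natural join on title): {(Argo, 11, k1, 3, Pat), (Argo, 35, fin, 2, Pat), (Helix, 13, law, 7, Eve), (Helix, 13, law, 7, Mo), (Helix, 14, ops, 7, Eve), (Helix, 14, ops, 7, Mo), (Helix, 2, hr, 4, Eve), (Helix, 2, hr, 4, Mo), (Vega, 17, x1, 9, Uma), (Vega, 17, x1, 9, Vic), (Vega, 23, hr, 1, Uma), (Vega, 23, hr, 1, Vic), (Vega, 6, x2, 2, Uma), (Vega, 6, x2, 2, Vic)}
π_{title, sname} gives {(Argo, Pat), (Helix, Eve), (Helix, Mo), (Vega, Uma), (Vega, Vic)} (9 duplicate(s) eliminated).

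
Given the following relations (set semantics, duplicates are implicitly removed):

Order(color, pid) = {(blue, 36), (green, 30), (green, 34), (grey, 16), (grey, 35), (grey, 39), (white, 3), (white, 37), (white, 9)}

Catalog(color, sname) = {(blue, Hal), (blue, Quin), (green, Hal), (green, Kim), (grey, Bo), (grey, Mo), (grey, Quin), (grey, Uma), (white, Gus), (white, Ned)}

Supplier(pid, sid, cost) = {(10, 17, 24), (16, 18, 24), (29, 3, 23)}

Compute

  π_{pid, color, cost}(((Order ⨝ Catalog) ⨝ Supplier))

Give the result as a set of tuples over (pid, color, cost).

Order ⋈ Catalog (natural join on color): {(blue, 36, Hal), (blue, 36, Quin), (green, 30, Hal), (green, 30, Kim), (green, 34, Hal), (green, 34, Kim), (grey, 16, Bo), (grey, 16, Mo), (grey, 16, Quin), (grey, 16, Uma), (grey, 35, Bo), (grey, 35, Mo), (grey, 35, Quin), (grey, 35, Uma), (grey, 39, Bo), (grey, 39, Mo), (grey, 39, Quin), (grey, 39, Uma), (white, 3, Gus), (white, 3, Ned), (white, 37, Gus), (white, 37, Ned), (white, 9, Gus), (white, 9, Ned)}
(Order ⨝ Catalog) ⋈ Supplier (natural join on pid): {(grey, 16, Bo, 18, 24), (grey, 16, Mo, 18, 24), (grey, 16, Quin, 18, 24), (grey, 16, Uma, 18, 24)}
Projecting to pid, color, cost (3 duplicate(s) eliminated): {(16, grey, 24)}

{(16, grey, 24)}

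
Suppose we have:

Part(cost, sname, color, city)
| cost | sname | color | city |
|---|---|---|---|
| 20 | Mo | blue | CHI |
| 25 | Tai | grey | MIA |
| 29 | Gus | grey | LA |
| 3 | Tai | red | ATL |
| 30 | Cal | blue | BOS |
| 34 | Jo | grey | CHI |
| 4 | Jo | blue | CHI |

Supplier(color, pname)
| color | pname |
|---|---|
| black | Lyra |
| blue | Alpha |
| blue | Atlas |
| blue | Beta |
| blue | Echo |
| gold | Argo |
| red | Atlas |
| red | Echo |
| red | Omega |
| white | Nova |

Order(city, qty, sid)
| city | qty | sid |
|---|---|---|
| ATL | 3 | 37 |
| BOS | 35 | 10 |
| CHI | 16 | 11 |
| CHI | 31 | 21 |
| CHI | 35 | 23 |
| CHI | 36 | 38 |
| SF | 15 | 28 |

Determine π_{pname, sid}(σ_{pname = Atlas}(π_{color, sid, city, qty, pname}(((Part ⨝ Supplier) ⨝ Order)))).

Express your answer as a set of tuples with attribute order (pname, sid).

{(Atlas, 10), (Atlas, 11), (Atlas, 21), (Atlas, 23), (Atlas, 37), (Atlas, 38)}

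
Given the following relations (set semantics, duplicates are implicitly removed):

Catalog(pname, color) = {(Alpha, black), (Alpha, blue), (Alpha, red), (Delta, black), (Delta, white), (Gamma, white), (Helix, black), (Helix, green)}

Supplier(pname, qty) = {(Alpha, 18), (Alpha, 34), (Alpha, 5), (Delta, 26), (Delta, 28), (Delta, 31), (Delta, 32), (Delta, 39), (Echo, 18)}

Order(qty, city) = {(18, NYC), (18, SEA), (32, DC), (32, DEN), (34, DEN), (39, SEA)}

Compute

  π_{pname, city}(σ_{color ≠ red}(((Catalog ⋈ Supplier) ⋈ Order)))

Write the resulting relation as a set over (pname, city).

{(Alpha, DEN), (Alpha, NYC), (Alpha, SEA), (Delta, DC), (Delta, DEN), (Delta, SEA)}

Joining Catalog and Supplier on pname yields {(Alpha, black, 18), (Alpha, black, 34), (Alpha, black, 5), (Alpha, blue, 18), (Alpha, blue, 34), (Alpha, blue, 5), (Alpha, red, 18), (Alpha, red, 34), (Alpha, red, 5), (Delta, black, 26), (Delta, black, 28), (Delta, black, 31), (Delta, black, 32), (Delta, black, 39), (Delta, white, 26), (Delta, white, 28), (Delta, white, 31), (Delta, white, 32), (Delta, white, 39)}.
Joining (Catalog ⋈ Supplier) and Order on qty yields {(Alpha, black, 18, NYC), (Alpha, black, 18, SEA), (Alpha, black, 34, DEN), (Alpha, blue, 18, NYC), (Alpha, blue, 18, SEA), (Alpha, blue, 34, DEN), (Alpha, red, 18, NYC), (Alpha, red, 18, SEA), (Alpha, red, 34, DEN), (Delta, black, 32, DC), (Delta, black, 32, DEN), (Delta, black, 39, SEA), (Delta, white, 32, DC), (Delta, white, 32, DEN), (Delta, white, 39, SEA)}.
σ[color ≠ red]: keep tuples satisfying color ≠ red → {(Alpha, black, 18, NYC), (Alpha, black, 18, SEA), (Alpha, black, 34, DEN), (Alpha, blue, 18, NYC), (Alpha, blue, 18, SEA), (Alpha, blue, 34, DEN), (Delta, black, 32, DC), (Delta, black, 32, DEN), (Delta, black, 39, SEA), (Delta, white, 32, DC), (Delta, white, 32, DEN), (Delta, white, 39, SEA)}
π[pname, city]: project onto (pname, city) (6 duplicate(s) eliminated) → {(Alpha, DEN), (Alpha, NYC), (Alpha, SEA), (Delta, DC), (Delta, DEN), (Delta, SEA)}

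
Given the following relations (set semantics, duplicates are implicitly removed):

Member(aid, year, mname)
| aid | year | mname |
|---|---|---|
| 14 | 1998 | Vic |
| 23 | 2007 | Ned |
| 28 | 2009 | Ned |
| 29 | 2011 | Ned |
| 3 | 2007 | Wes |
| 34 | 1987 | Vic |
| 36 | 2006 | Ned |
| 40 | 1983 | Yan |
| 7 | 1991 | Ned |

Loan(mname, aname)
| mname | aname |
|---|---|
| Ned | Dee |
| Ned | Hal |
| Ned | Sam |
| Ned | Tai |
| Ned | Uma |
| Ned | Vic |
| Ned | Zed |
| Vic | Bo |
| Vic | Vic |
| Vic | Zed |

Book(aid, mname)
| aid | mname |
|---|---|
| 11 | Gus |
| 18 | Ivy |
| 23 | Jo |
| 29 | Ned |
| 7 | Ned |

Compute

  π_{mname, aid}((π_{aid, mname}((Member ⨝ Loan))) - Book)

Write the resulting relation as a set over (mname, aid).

{(Ned, 23), (Ned, 28), (Ned, 36), (Vic, 14), (Vic, 34)}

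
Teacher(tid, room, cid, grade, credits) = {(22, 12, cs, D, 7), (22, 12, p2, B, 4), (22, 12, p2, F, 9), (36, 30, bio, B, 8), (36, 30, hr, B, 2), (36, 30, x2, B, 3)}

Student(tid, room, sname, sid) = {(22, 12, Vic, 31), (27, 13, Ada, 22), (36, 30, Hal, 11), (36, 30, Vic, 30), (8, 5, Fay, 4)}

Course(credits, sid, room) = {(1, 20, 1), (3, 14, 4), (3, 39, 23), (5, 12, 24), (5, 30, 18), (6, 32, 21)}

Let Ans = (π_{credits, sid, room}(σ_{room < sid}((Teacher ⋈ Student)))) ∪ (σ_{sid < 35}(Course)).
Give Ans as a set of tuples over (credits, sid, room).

{(1, 20, 1), (3, 14, 4), (4, 31, 12), (5, 12, 24), (5, 30, 18), (6, 32, 21), (7, 31, 12), (9, 31, 12)}

Joining Teacher and Student on tid, room yields {(22, 12, cs, D, 7, Vic, 31), (22, 12, p2, B, 4, Vic, 31), (22, 12, p2, F, 9, Vic, 31), (36, 30, bio, B, 8, Hal, 11), (36, 30, bio, B, 8, Vic, 30), (36, 30, hr, B, 2, Hal, 11), (36, 30, hr, B, 2, Vic, 30), (36, 30, x2, B, 3, Hal, 11), (36, 30, x2, B, 3, Vic, 30)}.
Selection room < sid: {(22, 12, cs, D, 7, Vic, 31), (22, 12, p2, B, 4, Vic, 31), (22, 12, p2, F, 9, Vic, 31)}
π[credits, sid, room]: project onto (credits, sid, room) → {(4, 31, 12), (7, 31, 12), (9, 31, 12)}
Selection sid < 35: {(1, 20, 1), (3, 14, 4), (5, 12, 24), (5, 30, 18), (6, 32, 21)}
Union: {(4, 31, 12), (7, 31, 12), (9, 31, 12)} with {(1, 20, 1), (3, 14, 4), (5, 12, 24), (5, 30, 18), (6, 32, 21)} → {(1, 20, 1), (3, 14, 4), (4, 31, 12), (5, 12, 24), (5, 30, 18), (6, 32, 21), (7, 31, 12), (9, 31, 12)}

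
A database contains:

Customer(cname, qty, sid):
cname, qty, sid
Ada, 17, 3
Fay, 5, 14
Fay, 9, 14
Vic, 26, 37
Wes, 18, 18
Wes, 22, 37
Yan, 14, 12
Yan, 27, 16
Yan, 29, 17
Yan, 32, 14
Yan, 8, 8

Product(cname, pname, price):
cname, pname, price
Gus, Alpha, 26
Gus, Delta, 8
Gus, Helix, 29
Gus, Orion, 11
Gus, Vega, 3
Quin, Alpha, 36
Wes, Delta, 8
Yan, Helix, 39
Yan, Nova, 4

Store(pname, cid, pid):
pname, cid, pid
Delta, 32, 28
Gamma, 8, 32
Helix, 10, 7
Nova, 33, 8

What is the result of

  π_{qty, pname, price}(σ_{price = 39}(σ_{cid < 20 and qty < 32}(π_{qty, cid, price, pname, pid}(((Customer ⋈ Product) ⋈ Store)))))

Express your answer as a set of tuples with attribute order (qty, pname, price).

{(14, Helix, 39), (27, Helix, 39), (29, Helix, 39), (8, Helix, 39)}

Joining Customer and Product on cname yields {(Wes, 18, 18, Delta, 8), (Wes, 22, 37, Delta, 8), (Yan, 14, 12, Helix, 39), (Yan, 14, 12, Nova, 4), (Yan, 27, 16, Helix, 39), (Yan, 27, 16, Nova, 4), (Yan, 29, 17, Helix, 39), (Yan, 29, 17, Nova, 4), (Yan, 32, 14, Helix, 39), (Yan, 32, 14, Nova, 4), (Yan, 8, 8, Helix, 39), (Yan, 8, 8, Nova, 4)}.
Joining (Customer ⋈ Product) and Store on pname yields {(Wes, 18, 18, Delta, 8, 32, 28), (Wes, 22, 37, Delta, 8, 32, 28), (Yan, 14, 12, Helix, 39, 10, 7), (Yan, 14, 12, Nova, 4, 33, 8), (Yan, 27, 16, Helix, 39, 10, 7), (Yan, 27, 16, Nova, 4, 33, 8), (Yan, 29, 17, Helix, 39, 10, 7), (Yan, 29, 17, Nova, 4, 33, 8), (Yan, 32, 14, Helix, 39, 10, 7), (Yan, 32, 14, Nova, 4, 33, 8), (Yan, 8, 8, Helix, 39, 10, 7), (Yan, 8, 8, Nova, 4, 33, 8)}.
π_{qty, cid, price, pname, pid} gives {(14, 10, 39, Helix, 7), (14, 33, 4, Nova, 8), (18, 32, 8, Delta, 28), (22, 32, 8, Delta, 28), (27, 10, 39, Helix, 7), (27, 33, 4, Nova, 8), (29, 10, 39, Helix, 7), (29, 33, 4, Nova, 8), (32, 10, 39, Helix, 7), (32, 33, 4, Nova, 8), (8, 10, 39, Helix, 7), (8, 33, 4, Nova, 8)}.
Filtering on cid < 20 and qty < 32 leaves {(14, 10, 39, Helix, 7), (27, 10, 39, Helix, 7), (29, 10, 39, Helix, 7), (8, 10, 39, Helix, 7)}.
Filtering on price = 39 leaves {(14, 10, 39, Helix, 7), (27, 10, 39, Helix, 7), (29, 10, 39, Helix, 7), (8, 10, 39, Helix, 7)}.
π_{qty, pname, price} gives {(14, Helix, 39), (27, Helix, 39), (29, Helix, 39), (8, Helix, 39)}.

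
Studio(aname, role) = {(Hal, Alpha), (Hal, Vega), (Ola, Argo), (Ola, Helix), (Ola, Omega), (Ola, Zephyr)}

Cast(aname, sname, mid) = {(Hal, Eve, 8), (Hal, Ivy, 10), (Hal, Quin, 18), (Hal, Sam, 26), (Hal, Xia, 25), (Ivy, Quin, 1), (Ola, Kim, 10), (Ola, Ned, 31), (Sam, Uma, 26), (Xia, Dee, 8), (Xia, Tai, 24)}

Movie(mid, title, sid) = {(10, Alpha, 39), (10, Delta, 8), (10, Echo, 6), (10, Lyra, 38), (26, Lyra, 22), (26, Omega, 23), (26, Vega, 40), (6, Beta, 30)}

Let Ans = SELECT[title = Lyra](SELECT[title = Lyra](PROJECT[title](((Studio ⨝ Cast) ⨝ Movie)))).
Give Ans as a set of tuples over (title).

{Lyra}

Natural join on aname: {(Hal, Alpha, Eve, 8), (Hal, Alpha, Ivy, 10), (Hal, Alpha, Quin, 18), (Hal, Alpha, Sam, 26), (Hal, Alpha, Xia, 25), (Hal, Vega, Eve, 8), (Hal, Vega, Ivy, 10), (Hal, Vega, Quin, 18), (Hal, Vega, Sam, 26), (Hal, Vega, Xia, 25), (Ola, Argo, Kim, 10), (Ola, Argo, Ned, 31), (Ola, Helix, Kim, 10), (Ola, Helix, Ned, 31), (Ola, Omega, Kim, 10), (Ola, Omega, Ned, 31), (Ola, Zephyr, Kim, 10), (Ola, Zephyr, Ned, 31)}
Natural join on mid: {(Hal, Alpha, Ivy, 10, Alpha, 39), (Hal, Alpha, Ivy, 10, Delta, 8), (Hal, Alpha, Ivy, 10, Echo, 6), (Hal, Alpha, Ivy, 10, Lyra, 38), (Hal, Alpha, Sam, 26, Lyra, 22), (Hal, Alpha, Sam, 26, Omega, 23), (Hal, Alpha, Sam, 26, Vega, 40), (Hal, Vega, Ivy, 10, Alpha, 39), (Hal, Vega, Ivy, 10, Delta, 8), (Hal, Vega, Ivy, 10, Echo, 6), (Hal, Vega, Ivy, 10, Lyra, 38), (Hal, Vega, Sam, 26, Lyra, 22), (Hal, Vega, Sam, 26, Omega, 23), (Hal, Vega, Sam, 26, Vega, 40), (Ola, Argo, Kim, 10, Alpha, 39), (Ola, Argo, Kim, 10, Delta, 8), (Ola, Argo, Kim, 10, Echo, 6), (Ola, Argo, Kim, 10, Lyra, 38), (Ola, Helix, Kim, 10, Alpha, 39), (Ola, Helix, Kim, 10, Delta, 8), (Ola, Helix, Kim, 10, Echo, 6), (Ola, Helix, Kim, 10, Lyra, 38), (Ola, Omega, Kim, 10, Alpha, 39), (Ola, Omega, Kim, 10, Delta, 8), (Ola, Omega, Kim, 10, Echo, 6), (Ola, Omega, Kim, 10, Lyra, 38), (Ola, Zephyr, Kim, 10, Alpha, 39), (Ola, Zephyr, Kim, 10, Delta, 8), (Ola, Zephyr, Kim, 10, Echo, 6), (Ola, Zephyr, Kim, 10, Lyra, 38)}
Keep only column(s) title (24 duplicate(s) eliminated): {Alpha, Delta, Echo, Lyra, Omega, Vega}
Selection title = Lyra: {Lyra}
Selection title = Lyra: {Lyra}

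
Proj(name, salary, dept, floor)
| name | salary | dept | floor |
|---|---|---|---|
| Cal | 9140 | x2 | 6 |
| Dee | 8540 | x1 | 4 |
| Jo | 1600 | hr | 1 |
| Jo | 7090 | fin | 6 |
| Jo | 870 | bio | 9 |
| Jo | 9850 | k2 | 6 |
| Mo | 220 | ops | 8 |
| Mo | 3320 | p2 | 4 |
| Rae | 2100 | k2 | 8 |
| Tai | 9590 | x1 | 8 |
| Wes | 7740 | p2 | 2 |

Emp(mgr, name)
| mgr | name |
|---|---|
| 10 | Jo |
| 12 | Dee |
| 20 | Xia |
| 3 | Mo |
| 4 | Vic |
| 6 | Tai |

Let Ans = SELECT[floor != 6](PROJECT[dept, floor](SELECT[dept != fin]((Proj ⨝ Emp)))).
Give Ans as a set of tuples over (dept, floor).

Joining Proj and Emp on name yields {(Dee, 8540, x1, 4, 12), (Jo, 1600, hr, 1, 10), (Jo, 7090, fin, 6, 10), (Jo, 870, bio, 9, 10), (Jo, 9850, k2, 6, 10), (Mo, 220, ops, 8, 3), (Mo, 3320, p2, 4, 3), (Tai, 9590, x1, 8, 6)}.
σ[dept != fin]: keep tuples satisfying dept != fin → {(Dee, 8540, x1, 4, 12), (Jo, 1600, hr, 1, 10), (Jo, 870, bio, 9, 10), (Jo, 9850, k2, 6, 10), (Mo, 220, ops, 8, 3), (Mo, 3320, p2, 4, 3), (Tai, 9590, x1, 8, 6)}
π_{dept, floor} gives {(bio, 9), (hr, 1), (k2, 6), (ops, 8), (p2, 4), (x1, 4), (x1, 8)}.
σ[floor != 6]: keep tuples satisfying floor != 6 → {(bio, 9), (hr, 1), (ops, 8), (p2, 4), (x1, 4), (x1, 8)}

{(bio, 9), (hr, 1), (ops, 8), (p2, 4), (x1, 4), (x1, 8)}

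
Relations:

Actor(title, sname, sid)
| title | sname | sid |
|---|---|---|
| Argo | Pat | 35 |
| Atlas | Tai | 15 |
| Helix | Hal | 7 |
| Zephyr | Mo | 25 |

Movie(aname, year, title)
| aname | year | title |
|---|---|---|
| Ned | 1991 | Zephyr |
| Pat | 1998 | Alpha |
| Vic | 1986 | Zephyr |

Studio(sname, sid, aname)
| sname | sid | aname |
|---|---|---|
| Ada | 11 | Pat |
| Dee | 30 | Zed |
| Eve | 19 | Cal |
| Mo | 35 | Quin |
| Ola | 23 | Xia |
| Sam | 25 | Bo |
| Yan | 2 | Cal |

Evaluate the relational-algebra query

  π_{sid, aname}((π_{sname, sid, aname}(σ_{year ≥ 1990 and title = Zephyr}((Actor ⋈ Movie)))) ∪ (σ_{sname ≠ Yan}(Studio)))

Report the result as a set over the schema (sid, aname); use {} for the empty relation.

Natural join on title: {(Zephyr, Mo, 25, Ned, 1991), (Zephyr, Mo, 25, Vic, 1986)}
Apply σ_{year ≥ 1990 and title = Zephyr}; surviving tuples: {(Zephyr, Mo, 25, Ned, 1991)}
Projecting to sname, sid, aname: {(Mo, 25, Ned)}
Apply σ_{sname ≠ Yan}; surviving tuples: {(Ada, 11, Pat), (Dee, 30, Zed), (Eve, 19, Cal), (Mo, 35, Quin), (Ola, 23, Xia), (Sam, 25, Bo)}
Taking the union: {(Ada, 11, Pat), (Dee, 30, Zed), (Eve, 19, Cal), (Mo, 25, Ned), (Mo, 35, Quin), (Ola, 23, Xia), (Sam, 25, Bo)}
Projecting to sid, aname: {(11, Pat), (19, Cal), (23, Xia), (25, Bo), (25, Ned), (30, Zed), (35, Quin)}

{(11, Pat), (19, Cal), (23, Xia), (25, Bo), (25, Ned), (30, Zed), (35, Quin)}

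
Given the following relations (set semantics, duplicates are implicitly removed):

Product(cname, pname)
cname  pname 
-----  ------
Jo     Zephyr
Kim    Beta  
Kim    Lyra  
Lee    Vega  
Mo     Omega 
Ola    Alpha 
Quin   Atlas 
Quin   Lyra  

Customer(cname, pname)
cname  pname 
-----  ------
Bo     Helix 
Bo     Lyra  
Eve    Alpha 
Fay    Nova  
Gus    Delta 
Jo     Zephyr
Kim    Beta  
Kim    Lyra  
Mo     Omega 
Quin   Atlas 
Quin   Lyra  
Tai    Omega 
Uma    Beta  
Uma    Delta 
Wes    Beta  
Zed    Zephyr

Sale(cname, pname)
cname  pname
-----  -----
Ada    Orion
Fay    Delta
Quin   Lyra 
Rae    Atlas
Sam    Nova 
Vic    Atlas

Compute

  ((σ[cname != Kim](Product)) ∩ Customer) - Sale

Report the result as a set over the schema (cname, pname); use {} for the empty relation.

{(Jo, Zephyr), (Mo, Omega), (Quin, Atlas)}

σ[cname != Kim]: keep tuples satisfying cname != Kim → {(Jo, Zephyr), (Lee, Vega), (Mo, Omega), (Ola, Alpha), (Quin, Atlas), (Quin, Lyra)}
Taking the intersection: {(Jo, Zephyr), (Mo, Omega), (Quin, Atlas), (Quin, Lyra)}
Taking the difference: {(Jo, Zephyr), (Mo, Omega), (Quin, Atlas)}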